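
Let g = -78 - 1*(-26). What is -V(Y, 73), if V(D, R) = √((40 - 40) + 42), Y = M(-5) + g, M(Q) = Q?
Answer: -√42 ≈ -6.4807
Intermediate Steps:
g = -52 (g = -78 + 26 = -52)
Y = -57 (Y = -5 - 52 = -57)
V(D, R) = √42 (V(D, R) = √(0 + 42) = √42)
-V(Y, 73) = -√42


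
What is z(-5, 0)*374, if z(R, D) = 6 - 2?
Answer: 1496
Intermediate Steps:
z(R, D) = 4
z(-5, 0)*374 = 4*374 = 1496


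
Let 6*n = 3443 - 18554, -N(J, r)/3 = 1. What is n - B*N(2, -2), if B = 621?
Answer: -1311/2 ≈ -655.50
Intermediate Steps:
N(J, r) = -3 (N(J, r) = -3*1 = -3)
n = -5037/2 (n = (3443 - 18554)/6 = (⅙)*(-15111) = -5037/2 ≈ -2518.5)
n - B*N(2, -2) = -5037/2 - 621*(-3) = -5037/2 - 1*(-1863) = -5037/2 + 1863 = -1311/2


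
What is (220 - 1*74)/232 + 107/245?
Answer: 30297/28420 ≈ 1.0660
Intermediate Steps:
(220 - 1*74)/232 + 107/245 = (220 - 74)*(1/232) + 107*(1/245) = 146*(1/232) + 107/245 = 73/116 + 107/245 = 30297/28420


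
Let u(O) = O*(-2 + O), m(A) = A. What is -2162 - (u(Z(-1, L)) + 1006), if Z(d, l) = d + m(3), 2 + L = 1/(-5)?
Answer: -3168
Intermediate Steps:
L = -11/5 (L = -2 + 1/(-5) = -2 - ⅕ = -11/5 ≈ -2.2000)
Z(d, l) = 3 + d (Z(d, l) = d + 3 = 3 + d)
-2162 - (u(Z(-1, L)) + 1006) = -2162 - ((3 - 1)*(-2 + (3 - 1)) + 1006) = -2162 - (2*(-2 + 2) + 1006) = -2162 - (2*0 + 1006) = -2162 - (0 + 1006) = -2162 - 1*1006 = -2162 - 1006 = -3168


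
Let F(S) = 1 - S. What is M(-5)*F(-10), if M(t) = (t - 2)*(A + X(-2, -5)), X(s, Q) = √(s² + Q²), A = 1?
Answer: -77 - 77*√29 ≈ -491.66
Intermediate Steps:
X(s, Q) = √(Q² + s²)
M(t) = (1 + √29)*(-2 + t) (M(t) = (t - 2)*(1 + √((-5)² + (-2)²)) = (-2 + t)*(1 + √(25 + 4)) = (-2 + t)*(1 + √29) = (1 + √29)*(-2 + t))
M(-5)*F(-10) = (-2 - 5 - 2*√29 - 5*√29)*(1 - 1*(-10)) = (-7 - 7*√29)*(1 + 10) = (-7 - 7*√29)*11 = -77 - 77*√29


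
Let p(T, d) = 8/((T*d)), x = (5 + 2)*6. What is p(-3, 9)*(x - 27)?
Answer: -40/9 ≈ -4.4444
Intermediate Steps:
x = 42 (x = 7*6 = 42)
p(T, d) = 8/(T*d) (p(T, d) = 8*(1/(T*d)) = 8/(T*d))
p(-3, 9)*(x - 27) = (8/(-3*9))*(42 - 27) = (8*(-1/3)*(1/9))*15 = -8/27*15 = -40/9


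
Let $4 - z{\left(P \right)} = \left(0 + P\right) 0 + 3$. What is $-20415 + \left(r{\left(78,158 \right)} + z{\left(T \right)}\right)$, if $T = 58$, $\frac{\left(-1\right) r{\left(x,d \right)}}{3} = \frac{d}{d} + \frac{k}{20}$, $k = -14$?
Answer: $- \frac{204149}{10} \approx -20415.0$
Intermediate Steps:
$r{\left(x,d \right)} = - \frac{9}{10}$ ($r{\left(x,d \right)} = - 3 \left(\frac{d}{d} - \frac{14}{20}\right) = - 3 \left(1 - \frac{7}{10}\right) = \left(-3\right) \frac{3}{10} = - \frac{9}{10}$)
$z{\left(P \right)} = 1$ ($z{\left(P \right)} = 4 - \left(\left(0 + P\right) 0 + 3\right) = 4 - \left(P 0 + 3\right) = 4 - \left(0 + 3\right) = 4 - 3 = 1$)
$-20415 + \left(r{\left(78,158 \right)} + z{\left(T \right)}\right) = -20415 + \left(- \frac{9}{10} + 1\right) = -20415 + \frac{1}{10} = - \frac{204149}{10}$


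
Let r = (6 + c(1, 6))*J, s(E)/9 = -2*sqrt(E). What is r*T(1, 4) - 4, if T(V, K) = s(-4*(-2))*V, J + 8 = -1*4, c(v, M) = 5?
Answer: -4 + 4752*sqrt(2) ≈ 6716.3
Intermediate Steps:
s(E) = -18*sqrt(E) (s(E) = 9*(-2*sqrt(E)) = -18*sqrt(E))
J = -12 (J = -8 - 1*4 = -8 - 4 = -12)
T(V, K) = -36*V*sqrt(2) (T(V, K) = (-18*2*sqrt(2))*V = (-36*sqrt(2))*V = -36*V*sqrt(2))
r = -132 (r = (6 + 5)*(-12) = 11*(-12) = -132)
r*T(1, 4) - 4 = -(-4752)*sqrt(2) - 4 = 4752*sqrt(2) - 4 = -4 + 4752*sqrt(2)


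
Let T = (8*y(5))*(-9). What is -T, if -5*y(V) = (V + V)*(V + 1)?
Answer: -864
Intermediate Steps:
y(V) = -2*V*(1 + V)/5 (y(V) = -(V + V)*(V + 1)/5 = -2*V*(1 + V)/5)
T = 864 (T = (8*(-⅖*5*(1 + 5)))*(-9) = (8*(-⅖*5*6))*(-9) = (8*(-12))*(-9) = -96*(-9) = 864)
-T = -1*864 = -864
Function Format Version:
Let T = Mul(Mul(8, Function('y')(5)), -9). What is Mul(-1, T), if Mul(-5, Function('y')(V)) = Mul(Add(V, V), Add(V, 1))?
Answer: -864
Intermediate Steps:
Function('y')(V) = Mul(Rational(-2, 5), V, Add(1, V)) (Function('y')(V) = Mul(Rational(-1, 5), Mul(Add(V, V), Add(V, 1))) = Mul(Rational(-1, 5), Mul(Mul(2, V), Add(1, V))) = Mul(Rational(-1, 5), Mul(2, V, Add(1, V))) = Mul(Rational(-2, 5), V, Add(1, V)))
T = 864 (T = Mul(Mul(8, Mul(Rational(-2, 5), 5, Add(1, 5))), -9) = Mul(Mul(8, Mul(Rational(-2, 5), 5, 6)), -9) = Mul(Mul(8, -12), -9) = Mul(-96, -9) = 864)
Mul(-1, T) = Mul(-1, 864) = -864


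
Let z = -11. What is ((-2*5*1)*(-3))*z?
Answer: -330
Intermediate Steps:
((-2*5*1)*(-3))*z = ((-2*5*1)*(-3))*(-11) = (-10*1*(-3))*(-11) = -10*(-3)*(-11) = 30*(-11) = -330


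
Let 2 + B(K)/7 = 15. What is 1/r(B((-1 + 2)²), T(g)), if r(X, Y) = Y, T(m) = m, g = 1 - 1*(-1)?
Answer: ½ ≈ 0.50000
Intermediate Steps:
g = 2 (g = 1 + 1 = 2)
B(K) = 91 (B(K) = -14 + 7*15 = -14 + 105 = 91)
1/r(B((-1 + 2)²), T(g)) = 1/2 = ½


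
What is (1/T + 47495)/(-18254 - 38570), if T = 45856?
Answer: -2177930721/2605721344 ≈ -0.83583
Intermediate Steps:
(1/T + 47495)/(-18254 - 38570) = (1/45856 + 47495)/(-18254 - 38570) = (1/45856 + 47495)/(-56824) = (2177930721/45856)*(-1/56824) = -2177930721/2605721344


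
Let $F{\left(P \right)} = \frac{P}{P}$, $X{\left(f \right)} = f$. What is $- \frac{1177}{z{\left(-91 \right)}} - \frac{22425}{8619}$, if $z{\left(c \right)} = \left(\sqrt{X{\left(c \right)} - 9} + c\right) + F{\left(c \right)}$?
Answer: $\frac{1869553}{181220} + \frac{1177 i}{820} \approx 10.316 + 1.4354 i$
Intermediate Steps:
$F{\left(P \right)} = 1$
$z{\left(c \right)} = 1 + c + \sqrt{-9 + c}$ ($z{\left(c \right)} = \left(\sqrt{c - 9} + c\right) + 1 = \left(\sqrt{-9 + c} + c\right) + 1 = \left(c + \sqrt{-9 + c}\right) + 1 = 1 + c + \sqrt{-9 + c}$)
$- \frac{1177}{z{\left(-91 \right)}} - \frac{22425}{8619} = - \frac{1177}{1 - 91 + \sqrt{-9 - 91}} - \frac{22425}{8619} = - \frac{1177}{1 - 91 + \sqrt{-100}} - \frac{575}{221} = - \frac{1177}{1 - 91 + 10 i} - \frac{575}{221} = - \frac{1177}{-90 + 10 i} - \frac{575}{221} = - 1177 \frac{-90 - 10 i}{8200} - \frac{575}{221} = - \frac{1177 \left(-90 - 10 i\right)}{8200} - \frac{575}{221} = - \frac{575}{221} - \frac{1177 \left(-90 - 10 i\right)}{8200}$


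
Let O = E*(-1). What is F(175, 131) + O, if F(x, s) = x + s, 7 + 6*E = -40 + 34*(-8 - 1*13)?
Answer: 2597/6 ≈ 432.83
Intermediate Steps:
E = -761/6 (E = -7/6 + (-40 + 34*(-8 - 1*13))/6 = -7/6 + (-40 + 34*(-8 - 13))/6 = -7/6 + (-40 + 34*(-21))/6 = -7/6 + (-40 - 714)/6 = -7/6 + (⅙)*(-754) = -7/6 - 377/3 = -761/6 ≈ -126.83)
F(x, s) = s + x
O = 761/6 (O = -761/6*(-1) = 761/6 ≈ 126.83)
F(175, 131) + O = (131 + 175) + 761/6 = 306 + 761/6 = 2597/6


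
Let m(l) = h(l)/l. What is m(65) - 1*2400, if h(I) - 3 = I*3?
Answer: -155802/65 ≈ -2397.0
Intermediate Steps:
h(I) = 3 + 3*I (h(I) = 3 + I*3 = 3 + 3*I)
m(l) = (3 + 3*l)/l
m(65) - 1*2400 = (3 + 3/65) - 1*2400 = (3 + 3*(1/65)) - 2400 = (3 + 3/65) - 2400 = 198/65 - 2400 = -155802/65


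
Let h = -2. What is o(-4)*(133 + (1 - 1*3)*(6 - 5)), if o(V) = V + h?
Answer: -786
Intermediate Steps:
o(V) = -2 + V (o(V) = V - 2 = -2 + V)
o(-4)*(133 + (1 - 1*3)*(6 - 5)) = (-2 - 4)*(133 + (1 - 1*3)*(6 - 5)) = -6*(133 + (1 - 3)*1) = -6*(133 - 2*1) = -6*(133 - 2) = -6*131 = -786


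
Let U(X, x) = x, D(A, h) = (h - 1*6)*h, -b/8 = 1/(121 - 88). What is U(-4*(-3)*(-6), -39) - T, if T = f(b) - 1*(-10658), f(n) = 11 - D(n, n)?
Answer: -11659364/1089 ≈ -10706.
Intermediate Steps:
b = -8/33 (b = -8/(121 - 88) = -8/33 ≈ -0.24242)
D(A, h) = h*(-6 + h) (D(A, h) = (h - 6)*h = (-6 + h)*h = h*(-6 + h))
f(n) = 11 - n*(-6 + n)
T = 11616893/1089 (T = (11 - 1*(-8/33)*(-6 - 8/33)) - 1*(-10658) = (11 - 1*(-8/33)*(-206/33)) + 10658 = (11 - 1648/1089) + 10658 = 10331/1089 + 10658 = 11616893/1089 ≈ 10667.)
U(-4*(-3)*(-6), -39) - T = -39 - 1*11616893/1089 = -39 - 11616893/1089 = -11659364/1089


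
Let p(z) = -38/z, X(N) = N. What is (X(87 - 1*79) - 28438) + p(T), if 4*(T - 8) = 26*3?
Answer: -1563726/55 ≈ -28431.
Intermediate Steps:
T = 55/2 (T = 8 + (26*3)/4 = 8 + (¼)*78 = 8 + 39/2 = 55/2 ≈ 27.500)
(X(87 - 1*79) - 28438) + p(T) = ((87 - 1*79) - 28438) - 38/55/2 = ((87 - 79) - 28438) - 38*2/55 = (8 - 28438) - 76/55 = -28430 - 76/55 = -1563726/55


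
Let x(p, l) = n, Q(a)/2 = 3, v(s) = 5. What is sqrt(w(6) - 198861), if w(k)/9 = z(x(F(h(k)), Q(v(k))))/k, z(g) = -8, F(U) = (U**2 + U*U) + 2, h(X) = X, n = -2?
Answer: 3*I*sqrt(22097) ≈ 445.95*I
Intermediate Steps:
F(U) = 2 + 2*U**2 (F(U) = (U**2 + U**2) + 2 = 2*U**2 + 2 = 2 + 2*U**2)
Q(a) = 6 (Q(a) = 2*3 = 6)
x(p, l) = -2
w(k) = -72/k (w(k) = 9*(-8/k) = -72/k)
sqrt(w(6) - 198861) = sqrt(-72/6 - 198861) = sqrt(-72*1/6 - 198861) = sqrt(-12 - 198861) = sqrt(-198873) = 3*I*sqrt(22097)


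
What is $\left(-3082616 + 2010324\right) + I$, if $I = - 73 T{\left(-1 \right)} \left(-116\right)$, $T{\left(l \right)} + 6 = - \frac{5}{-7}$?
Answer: $- \frac{7819360}{7} \approx -1.1171 \cdot 10^{6}$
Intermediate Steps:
$T{\left(l \right)} = - \frac{37}{7}$ ($T{\left(l \right)} = -6 - \frac{5}{-7} = -6 - - \frac{5}{7} = -6 + \frac{5}{7} = - \frac{37}{7}$)
$I = - \frac{313316}{7}$ ($I = \left(-73\right) \left(- \frac{37}{7}\right) \left(-116\right) = \frac{2701}{7} \left(-116\right) = - \frac{313316}{7} \approx -44759.0$)
$\left(-3082616 + 2010324\right) + I = \left(-3082616 + 2010324\right) - \frac{313316}{7} = -1072292 - \frac{313316}{7} = - \frac{7819360}{7}$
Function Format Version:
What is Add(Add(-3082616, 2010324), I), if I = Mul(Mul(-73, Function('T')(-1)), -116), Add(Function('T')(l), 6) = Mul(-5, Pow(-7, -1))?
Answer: Rational(-7819360, 7) ≈ -1.1171e+6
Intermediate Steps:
Function('T')(l) = Rational(-37, 7) (Function('T')(l) = Add(-6, Mul(-5, Pow(-7, -1))) = Add(-6, Mul(-5, Rational(-1, 7))) = Add(-6, Rational(5, 7)) = Rational(-37, 7))
I = Rational(-313316, 7) (I = Mul(Mul(-73, Rational(-37, 7)), -116) = Mul(Rational(2701, 7), -116) = Rational(-313316, 7) ≈ -44759.)
Add(Add(-3082616, 2010324), I) = Add(Add(-3082616, 2010324), Rational(-313316, 7)) = Add(-1072292, Rational(-313316, 7)) = Rational(-7819360, 7)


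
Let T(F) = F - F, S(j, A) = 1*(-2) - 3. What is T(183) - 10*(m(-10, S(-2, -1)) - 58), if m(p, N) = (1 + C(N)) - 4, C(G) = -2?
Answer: 630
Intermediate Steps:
S(j, A) = -5 (S(j, A) = -2 - 3 = -5)
m(p, N) = -5 (m(p, N) = (1 - 2) - 4 = -1 - 4 = -5)
T(F) = 0
T(183) - 10*(m(-10, S(-2, -1)) - 58) = 0 - 10*(-5 - 58) = 0 - 10*(-63) = 0 - 1*(-630) = 0 + 630 = 630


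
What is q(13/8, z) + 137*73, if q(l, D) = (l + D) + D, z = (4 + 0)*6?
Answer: 80405/8 ≈ 10051.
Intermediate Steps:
z = 24 (z = 4*6 = 24)
q(l, D) = l + 2*D (q(l, D) = (D + l) + D = l + 2*D)
q(13/8, z) + 137*73 = (13/8 + 2*24) + 137*73 = (13*(⅛) + 48) + 10001 = (13/8 + 48) + 10001 = 397/8 + 10001 = 80405/8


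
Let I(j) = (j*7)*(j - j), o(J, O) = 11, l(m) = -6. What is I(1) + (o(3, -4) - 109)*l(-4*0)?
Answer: 588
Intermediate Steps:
I(j) = 0 (I(j) = (7*j)*0 = 0)
I(1) + (o(3, -4) - 109)*l(-4*0) = 0 + (11 - 109)*(-6) = 0 - 98*(-6) = 0 + 588 = 588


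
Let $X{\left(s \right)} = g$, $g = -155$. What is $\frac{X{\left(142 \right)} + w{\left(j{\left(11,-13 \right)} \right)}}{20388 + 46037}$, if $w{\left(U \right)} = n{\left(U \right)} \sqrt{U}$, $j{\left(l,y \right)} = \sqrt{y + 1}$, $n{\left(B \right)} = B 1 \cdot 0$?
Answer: $- \frac{31}{13285} \approx -0.0023335$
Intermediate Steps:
$n{\left(B \right)} = 0$ ($n{\left(B \right)} = B 0 = 0$)
$j{\left(l,y \right)} = \sqrt{1 + y}$
$w{\left(U \right)} = 0$ ($w{\left(U \right)} = 0 \sqrt{U} = 0$)
$X{\left(s \right)} = -155$
$\frac{X{\left(142 \right)} + w{\left(j{\left(11,-13 \right)} \right)}}{20388 + 46037} = \frac{-155 + 0}{20388 + 46037} = - \frac{155}{66425} = \left(-155\right) \frac{1}{66425} = - \frac{31}{13285}$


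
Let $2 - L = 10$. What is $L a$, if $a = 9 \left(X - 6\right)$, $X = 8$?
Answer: $-144$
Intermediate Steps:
$L = -8$ ($L = 2 - 10 = -8$)
$a = 18$ ($a = 9 \left(8 - 6\right) = 9 \cdot 2 = 18$)
$L a = \left(-8\right) 18 = -144$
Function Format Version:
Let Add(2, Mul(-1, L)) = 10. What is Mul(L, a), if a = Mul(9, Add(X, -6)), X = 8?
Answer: -144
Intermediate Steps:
L = -8 (L = Add(2, Mul(-1, 10)) = Add(2, -10) = -8)
a = 18 (a = Mul(9, Add(8, -6)) = Mul(9, 2) = 18)
Mul(L, a) = Mul(-8, 18) = -144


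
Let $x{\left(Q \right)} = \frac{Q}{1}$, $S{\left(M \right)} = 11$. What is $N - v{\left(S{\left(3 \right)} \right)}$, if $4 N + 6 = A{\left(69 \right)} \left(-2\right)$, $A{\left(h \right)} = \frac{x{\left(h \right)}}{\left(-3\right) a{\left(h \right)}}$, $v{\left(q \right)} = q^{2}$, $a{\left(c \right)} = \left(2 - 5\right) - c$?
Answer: $- \frac{17663}{144} \approx -122.66$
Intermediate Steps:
$a{\left(c \right)} = -3 - c$ ($a{\left(c \right)} = \left(2 - 5\right) - c = -3 - c$)
$x{\left(Q \right)} = Q$ ($x{\left(Q \right)} = Q 1 = Q$)
$A{\left(h \right)} = \frac{h}{9 + 3 h}$ ($A{\left(h \right)} = \frac{h}{\left(-3\right) \left(-3 - h\right)} = \frac{h}{9 + 3 h}$)
$N = - \frac{239}{144}$ ($N = - \frac{3}{2} + \frac{\frac{1}{3} \cdot 69 \frac{1}{3 + 69} \left(-2\right)}{4} = - \frac{3}{2} + \frac{\frac{1}{3} \cdot 69 \cdot \frac{1}{72} \left(-2\right)}{4} = - \frac{3}{2} + \frac{\frac{23}{72} \left(-2\right)}{4} = - \frac{3}{2} + \frac{1}{4} \left(- \frac{23}{36}\right) = - \frac{3}{2} - \frac{23}{144} = - \frac{239}{144} \approx -1.6597$)
$N - v{\left(S{\left(3 \right)} \right)} = - \frac{239}{144} - 11^{2} = - \frac{239}{144} - 121 = - \frac{17663}{144}$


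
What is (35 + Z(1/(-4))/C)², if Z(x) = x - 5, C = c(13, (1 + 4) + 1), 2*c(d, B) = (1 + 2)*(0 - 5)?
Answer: 127449/100 ≈ 1274.5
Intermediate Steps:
c(d, B) = -15/2 (c(d, B) = ((1 + 2)*(0 - 5))/2 = (3*(-5))/2 = (½)*(-15) = -15/2)
C = -15/2 ≈ -7.5000
Z(x) = -5 + x
(35 + Z(1/(-4))/C)² = (35 + (-5 + 1/(-4))/(-15/2))² = (35 + (-5 - ¼)*(-2/15))² = (35 - 21/4*(-2/15))² = (35 + 7/10)² = (357/10)² = 127449/100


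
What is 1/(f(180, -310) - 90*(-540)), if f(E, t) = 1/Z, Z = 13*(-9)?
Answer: 117/5686199 ≈ 2.0576e-5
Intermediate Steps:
Z = -117
f(E, t) = -1/117 (f(E, t) = 1/(-117) = -1/117)
1/(f(180, -310) - 90*(-540)) = 1/(-1/117 - 90*(-540)) = 1/(-1/117 + 48600) = 1/(5686199/117) = 117/5686199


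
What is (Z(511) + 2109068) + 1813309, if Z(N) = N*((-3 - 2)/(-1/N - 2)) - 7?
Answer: 4013890115/1023 ≈ 3.9236e+6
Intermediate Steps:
Z(N) = -7 - 5*N/(-2 - 1/N) (Z(N) = N*(-5/(-2 - 1/N)) - 7 = -5*N/(-2 - 1/N) - 7 = -7 - 5*N/(-2 - 1/N))
(Z(511) + 2109068) + 1813309 = ((-7 - 14*511 + 5*511**2)/(1 + 2*511) + 2109068) + 1813309 = ((-7 - 7154 + 5*261121)/(1 + 1022) + 2109068) + 1813309 = ((-7 - 7154 + 1305605)/1023 + 2109068) + 1813309 = ((1/1023)*1298444 + 2109068) + 1813309 = (1298444/1023 + 2109068) + 1813309 = 2158875008/1023 + 1813309 = 4013890115/1023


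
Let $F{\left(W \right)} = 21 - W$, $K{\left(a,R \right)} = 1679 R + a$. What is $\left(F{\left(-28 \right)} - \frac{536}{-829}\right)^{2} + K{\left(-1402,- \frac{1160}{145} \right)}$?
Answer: $- \frac{8500634345}{687241} \approx -12369.0$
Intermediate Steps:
$K{\left(a,R \right)} = a + 1679 R$
$\left(F{\left(-28 \right)} - \frac{536}{-829}\right)^{2} + K{\left(-1402,- \frac{1160}{145} \right)} = \left(\left(21 - -28\right) - \frac{536}{-829}\right)^{2} + \left(-1402 + 1679 \left(- \frac{1160}{145}\right)\right) = \left(\left(21 + 28\right) - - \frac{536}{829}\right)^{2} + \left(-1402 + 1679 \left(\left(-1160\right) \frac{1}{145}\right)\right) = \left(49 + \frac{536}{829}\right)^{2} + \left(-1402 + 1679 \left(-8\right)\right) = \left(\frac{41157}{829}\right)^{2} - 14834 = \frac{1693898649}{687241} - 14834 = - \frac{8500634345}{687241}$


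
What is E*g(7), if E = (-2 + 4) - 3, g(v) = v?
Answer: -7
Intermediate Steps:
E = -1 (E = 2 - 3 = -1)
E*g(7) = -1*7 = -7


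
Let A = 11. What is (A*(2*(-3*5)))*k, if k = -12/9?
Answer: 440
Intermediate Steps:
k = -4/3 (k = -12*1/9 = -4/3 ≈ -1.3333)
(A*(2*(-3*5)))*k = (11*(2*(-3*5)))*(-4/3) = (11*(2*(-15)))*(-4/3) = (11*(-30))*(-4/3) = -330*(-4/3) = 440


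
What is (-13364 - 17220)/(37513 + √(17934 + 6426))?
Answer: -163899656/201028687 + 61168*√6090/1407200809 ≈ -0.81191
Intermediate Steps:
(-13364 - 17220)/(37513 + √(17934 + 6426)) = -30584/(37513 + √24360) = -30584/(37513 + 2*√6090)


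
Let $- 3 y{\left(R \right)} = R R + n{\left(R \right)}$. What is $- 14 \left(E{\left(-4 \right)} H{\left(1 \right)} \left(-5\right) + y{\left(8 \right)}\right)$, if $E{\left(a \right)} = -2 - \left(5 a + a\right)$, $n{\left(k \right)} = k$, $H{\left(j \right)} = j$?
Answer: $1876$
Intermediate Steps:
$E{\left(a \right)} = -2 - 6 a$
$y{\left(R \right)} = - \frac{R}{3} - \frac{R^{2}}{3}$ ($y{\left(R \right)} = - \frac{R R + R}{3} = - \frac{R^{2} + R}{3} = - \frac{R + R^{2}}{3} = - \frac{R}{3} - \frac{R^{2}}{3}$)
$- 14 \left(E{\left(-4 \right)} H{\left(1 \right)} \left(-5\right) + y{\left(8 \right)}\right) = - 14 \left(\left(-2 - -24\right) 1 \left(-5\right) + \frac{1}{3} \cdot 8 \left(-1 - 8\right)\right) = - 14 \left(\left(-2 + 24\right) 1 \left(-5\right) + \frac{1}{3} \cdot 8 \left(-1 - 8\right)\right) = - 14 \left(22 \cdot 1 \left(-5\right) + \frac{1}{3} \cdot 8 \left(-9\right)\right) = - 14 \left(22 \left(-5\right) - 24\right) = - 14 \left(-110 - 24\right) = \left(-14\right) \left(-134\right) = 1876$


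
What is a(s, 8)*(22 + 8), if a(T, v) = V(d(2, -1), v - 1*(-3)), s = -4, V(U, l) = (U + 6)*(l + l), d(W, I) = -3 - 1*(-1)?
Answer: 2640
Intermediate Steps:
d(W, I) = -2 (d(W, I) = -3 + 1 = -2)
V(U, l) = 2*l*(6 + U) (V(U, l) = (6 + U)*(2*l) = 2*l*(6 + U))
a(T, v) = 24 + 8*v (a(T, v) = 2*(v - 1*(-3))*(6 - 2) = 2*(v + 3)*4 = 2*(3 + v)*4 = 24 + 8*v)
a(s, 8)*(22 + 8) = (24 + 8*8)*(22 + 8) = (24 + 64)*30 = 88*30 = 2640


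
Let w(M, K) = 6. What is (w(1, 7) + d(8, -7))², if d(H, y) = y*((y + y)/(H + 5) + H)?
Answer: 304704/169 ≈ 1803.0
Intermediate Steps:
d(H, y) = y*(H + 2*y/(5 + H)) (d(H, y) = y*((2*y)/(5 + H) + H) = y*(2*y/(5 + H) + H) = y*(H + 2*y/(5 + H)))
(w(1, 7) + d(8, -7))² = (6 - 7*(8² + 2*(-7) + 5*8)/(5 + 8))² = (6 - 7*(64 - 14 + 40)/13)² = (6 - 7*1/13*90)² = (6 - 630/13)² = (-552/13)² = 304704/169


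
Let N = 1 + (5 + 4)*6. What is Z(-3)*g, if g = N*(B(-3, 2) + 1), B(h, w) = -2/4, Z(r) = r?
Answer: -165/2 ≈ -82.500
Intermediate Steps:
B(h, w) = -½ (B(h, w) = -2*¼ = -½)
N = 55 (N = 1 + 9*6 = 1 + 54 = 55)
g = 55/2 (g = 55*(-½ + 1) = 55*(½) = 55/2 ≈ 27.500)
Z(-3)*g = -3*55/2 = -165/2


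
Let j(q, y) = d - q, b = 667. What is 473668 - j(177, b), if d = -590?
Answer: 474435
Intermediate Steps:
j(q, y) = -590 - q
473668 - j(177, b) = 473668 - (-590 - 1*177) = 473668 - (-590 - 177) = 473668 - 1*(-767) = 473668 + 767 = 474435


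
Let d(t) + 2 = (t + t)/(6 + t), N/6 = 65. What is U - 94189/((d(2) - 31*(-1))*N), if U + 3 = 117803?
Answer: 1355194811/11505 ≈ 1.1779e+5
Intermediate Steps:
U = 117800 (U = -3 + 117803 = 117800)
N = 390 (N = 6*65 = 390)
d(t) = -2 + 2*t/(6 + t) (d(t) = -2 + (t + t)/(6 + t) = -2 + (2*t)/(6 + t) = -2 + 2*t/(6 + t))
U - 94189/((d(2) - 31*(-1))*N) = 117800 - 94189/((-12/(6 + 2) - 31*(-1))*390) = 117800 - 94189/((-12/8 + 31)*390) = 117800 - 94189/((-12*1/8 + 31)*390) = 117800 - 94189/((-3/2 + 31)*390) = 117800 - 94189/((59/2)*390) = 117800 - 94189/11505 = 1355194811/11505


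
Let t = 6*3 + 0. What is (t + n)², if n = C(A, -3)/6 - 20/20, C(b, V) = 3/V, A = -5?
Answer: 10201/36 ≈ 283.36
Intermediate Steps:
t = 18 (t = 18 + 0 = 18)
n = -7/6 (n = (3/(-3))/6 - 20/20 = (3*(-⅓))*(⅙) - 20*1/20 = -1*⅙ - 1 = -⅙ - 1 = -7/6 ≈ -1.1667)
(t + n)² = (18 - 7/6)² = (101/6)² = 10201/36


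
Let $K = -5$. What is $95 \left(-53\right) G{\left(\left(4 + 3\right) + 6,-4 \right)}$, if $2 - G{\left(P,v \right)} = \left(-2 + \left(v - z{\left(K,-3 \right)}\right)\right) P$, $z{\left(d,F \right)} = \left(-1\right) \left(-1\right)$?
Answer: $-468255$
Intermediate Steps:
$z{\left(d,F \right)} = 1$
$G{\left(P,v \right)} = 2 - P \left(-3 + v\right)$ ($G{\left(P,v \right)} = 2 - \left(-2 + \left(v - 1\right)\right) P = 2 - \left(-2 + \left(-1 + v\right)\right) P = 2 - \left(-3 + v\right) P = 2 - P \left(-3 + v\right)$)
$95 \left(-53\right) G{\left(\left(4 + 3\right) + 6,-4 \right)} = 95 \left(-53\right) \left(2 + 3 \left(\left(4 + 3\right) + 6\right) - \left(\left(4 + 3\right) + 6\right) \left(-4\right)\right) = - 5035 \left(2 + 3 \left(7 + 6\right) - \left(7 + 6\right) \left(-4\right)\right) = - 5035 \left(2 + 3 \cdot 13 - 13 \left(-4\right)\right) = - 5035 \left(2 + 39 + 52\right) = \left(-5035\right) 93 = -468255$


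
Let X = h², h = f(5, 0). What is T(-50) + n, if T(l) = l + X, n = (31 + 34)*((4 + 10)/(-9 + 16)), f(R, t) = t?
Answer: 80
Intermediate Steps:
h = 0
X = 0 (X = 0² = 0)
n = 130 (n = 65*(14/7) = 65*(14*(⅐)) = 65*2 = 130)
T(l) = l (T(l) = l + 0 = l)
T(-50) + n = -50 + 130 = 80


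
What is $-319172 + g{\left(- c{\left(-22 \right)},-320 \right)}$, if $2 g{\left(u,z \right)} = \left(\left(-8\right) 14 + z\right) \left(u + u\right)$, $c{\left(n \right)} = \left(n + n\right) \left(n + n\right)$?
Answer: $517180$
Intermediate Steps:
$c{\left(n \right)} = 4 n^{2}$ ($c{\left(n \right)} = 2 n 2 n = 4 n^{2}$)
$g{\left(u,z \right)} = u \left(-112 + z\right)$ ($g{\left(u,z \right)} = \frac{\left(\left(-8\right) 14 + z\right) \left(u + u\right)}{2} = \frac{\left(-112 + z\right) 2 u}{2} = \frac{2 u \left(-112 + z\right)}{2} = u \left(-112 + z\right)$)
$-319172 + g{\left(- c{\left(-22 \right)},-320 \right)} = -319172 + - 4 \left(-22\right)^{2} \left(-112 - 320\right) = -319172 + - 4 \cdot 484 \left(-432\right) = -319172 + \left(-1\right) 1936 \left(-432\right) = -319172 - -836352 = -319172 + 836352 = 517180$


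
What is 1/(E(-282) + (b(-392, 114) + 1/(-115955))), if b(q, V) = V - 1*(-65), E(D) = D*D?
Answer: 115955/9241961364 ≈ 1.2547e-5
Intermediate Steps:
E(D) = D²
b(q, V) = 65 + V (b(q, V) = V + 65 = 65 + V)
1/(E(-282) + (b(-392, 114) + 1/(-115955))) = 1/((-282)² + ((65 + 114) + 1/(-115955))) = 1/(79524 + (179 - 1/115955)) = 1/(79524 + 20755944/115955) = 1/(9241961364/115955) = 115955/9241961364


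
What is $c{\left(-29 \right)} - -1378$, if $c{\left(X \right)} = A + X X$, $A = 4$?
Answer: $2223$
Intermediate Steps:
$c{\left(X \right)} = 4 + X^{2}$ ($c{\left(X \right)} = 4 + X X = 4 + X^{2}$)
$c{\left(-29 \right)} - -1378 = \left(4 + \left(-29\right)^{2}\right) - -1378 = \left(4 + 841\right) + 1378 = 845 + 1378 = 2223$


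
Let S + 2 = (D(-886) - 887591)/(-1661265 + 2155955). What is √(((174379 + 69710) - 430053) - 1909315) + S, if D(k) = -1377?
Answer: -939174/247345 + I*√2095279 ≈ -3.797 + 1447.5*I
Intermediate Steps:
S = -939174/247345 (S = -2 + (-1377 - 887591)/(-1661265 + 2155955) = -2 - 888968/494690 = -2 - 888968*1/494690 = -2 - 444484/247345 = -939174/247345 ≈ -3.7970)
√(((174379 + 69710) - 430053) - 1909315) + S = √(((174379 + 69710) - 430053) - 1909315) - 939174/247345 = √((244089 - 430053) - 1909315) - 939174/247345 = √(-185964 - 1909315) - 939174/247345 = √(-2095279) - 939174/247345 = I*√2095279 - 939174/247345 = -939174/247345 + I*√2095279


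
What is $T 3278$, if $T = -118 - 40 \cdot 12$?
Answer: $-1960244$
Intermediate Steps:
$T = -598$ ($T = -118 - 480 = -598$)
$T 3278 = \left(-598\right) 3278 = -1960244$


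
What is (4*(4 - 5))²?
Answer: 16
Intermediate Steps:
(4*(4 - 5))² = (4*(-1))² = (-4)² = 16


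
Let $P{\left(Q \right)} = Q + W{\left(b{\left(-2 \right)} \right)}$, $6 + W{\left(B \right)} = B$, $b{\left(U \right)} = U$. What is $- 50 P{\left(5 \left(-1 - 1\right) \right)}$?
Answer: $900$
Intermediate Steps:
$W{\left(B \right)} = -6 + B$
$P{\left(Q \right)} = -8 + Q$ ($P{\left(Q \right)} = Q - 8 = -8 + Q$)
$- 50 P{\left(5 \left(-1 - 1\right) \right)} = - 50 \left(-8 + 5 \left(-1 - 1\right)\right) = - 50 \left(-8 + 5 \left(-2\right)\right) = - 50 \left(-8 - 10\right) = \left(-50\right) \left(-18\right) = 900$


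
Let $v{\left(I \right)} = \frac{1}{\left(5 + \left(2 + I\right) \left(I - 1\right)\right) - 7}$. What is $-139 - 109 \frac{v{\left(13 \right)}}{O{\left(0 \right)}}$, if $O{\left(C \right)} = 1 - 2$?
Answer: $- \frac{24633}{178} \approx -138.39$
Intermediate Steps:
$v{\left(I \right)} = \frac{1}{-2 + \left(-1 + I\right) \left(2 + I\right)}$ ($v{\left(I \right)} = \frac{1}{\left(5 + \left(2 + I\right) \left(-1 + I\right)\right) - 7} = \frac{1}{\left(5 + \left(-1 + I\right) \left(2 + I\right)\right) - 7} = \frac{1}{-2 + \left(-1 + I\right) \left(2 + I\right)}$)
$O{\left(C \right)} = -1$ ($O{\left(C \right)} = 1 - 2 = -1$)
$-139 - 109 \frac{v{\left(13 \right)}}{O{\left(0 \right)}} = -139 - 109 \frac{1}{\left(-4 + 13 + 13^{2}\right) \left(-1\right)} = -139 - 109 \frac{1}{-4 + 13 + 169} \left(-1\right) = -139 - 109 \cdot \frac{1}{178} \left(-1\right) = -139 - - \frac{109}{178} = -139 + \frac{109}{178} = - \frac{24633}{178}$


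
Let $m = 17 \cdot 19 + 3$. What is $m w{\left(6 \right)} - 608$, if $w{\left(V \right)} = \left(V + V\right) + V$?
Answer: $5260$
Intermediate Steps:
$w{\left(V \right)} = 3 V$ ($w{\left(V \right)} = 2 V + V = 3 V$)
$m = 326$ ($m = 323 + 3 = 326$)
$m w{\left(6 \right)} - 608 = 326 \cdot 3 \cdot 6 - 608 = 326 \cdot 18 - 608 = 5868 - 608 = 5260$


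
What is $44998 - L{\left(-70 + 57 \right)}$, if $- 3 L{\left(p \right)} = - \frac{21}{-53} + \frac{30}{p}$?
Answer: $\frac{31003183}{689} \approx 44997.0$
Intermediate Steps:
$L{\left(p \right)} = - \frac{7}{53} - \frac{10}{p}$ ($L{\left(p \right)} = - \frac{- \frac{21}{-53} + \frac{30}{p}}{3} = - \frac{\left(-21\right) \left(- \frac{1}{53}\right) + \frac{30}{p}}{3} = - \frac{\frac{21}{53} + \frac{30}{p}}{3} = - \frac{7}{53} - \frac{10}{p}$)
$44998 - L{\left(-70 + 57 \right)} = 44998 - \left(- \frac{7}{53} - \frac{10}{-70 + 57}\right) = 44998 - \left(- \frac{7}{53} - \frac{10}{-13}\right) = 44998 - \left(- \frac{7}{53} - - \frac{10}{13}\right) = 44998 - \left(- \frac{7}{53} + \frac{10}{13}\right) = 44998 - \frac{439}{689} = \frac{31003183}{689}$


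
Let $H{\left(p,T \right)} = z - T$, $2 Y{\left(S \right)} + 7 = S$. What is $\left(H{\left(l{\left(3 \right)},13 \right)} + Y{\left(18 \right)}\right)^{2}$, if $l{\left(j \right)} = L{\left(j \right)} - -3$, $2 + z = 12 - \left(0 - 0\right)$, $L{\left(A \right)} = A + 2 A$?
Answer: $\frac{25}{4} \approx 6.25$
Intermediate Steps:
$L{\left(A \right)} = 3 A$
$Y{\left(S \right)} = - \frac{7}{2} + \frac{S}{2}$
$z = 10$ ($z = -2 + \left(12 - \left(0 - 0\right)\right) = -2 + \left(12 - \left(0 + 0\right)\right) = -2 + \left(12 - 0\right) = -2 + \left(12 + 0\right) = -2 + 12 = 10$)
$l{\left(j \right)} = 3 + 3 j$ ($l{\left(j \right)} = 3 j - -3 = 3 j + 3 = 3 + 3 j$)
$H{\left(p,T \right)} = 10 - T$
$\left(H{\left(l{\left(3 \right)},13 \right)} + Y{\left(18 \right)}\right)^{2} = \left(\left(10 - 13\right) + \left(- \frac{7}{2} + \frac{1}{2} \cdot 18\right)\right)^{2} = \left(\left(10 - 13\right) + \left(- \frac{7}{2} + 9\right)\right)^{2} = \left(-3 + \frac{11}{2}\right)^{2} = \left(\frac{5}{2}\right)^{2} = \frac{25}{4}$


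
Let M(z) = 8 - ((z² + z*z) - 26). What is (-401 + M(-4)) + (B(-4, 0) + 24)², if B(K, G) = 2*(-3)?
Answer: -75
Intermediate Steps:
B(K, G) = -6
M(z) = 34 - 2*z² (M(z) = 8 - ((z² + z²) - 26) = 8 - (2*z² - 26) = 8 - (-26 + 2*z²) = 8 + (26 - 2*z²) = 34 - 2*z²)
(-401 + M(-4)) + (B(-4, 0) + 24)² = (-401 + (34 - 2*(-4)²)) + (-6 + 24)² = (-401 + (34 - 2*16)) + 18² = (-401 + (34 - 32)) + 324 = (-401 + 2) + 324 = -399 + 324 = -75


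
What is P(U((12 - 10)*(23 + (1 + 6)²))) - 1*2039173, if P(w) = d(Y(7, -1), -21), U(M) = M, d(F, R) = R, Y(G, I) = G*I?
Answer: -2039194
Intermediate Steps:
P(w) = -21
P(U((12 - 10)*(23 + (1 + 6)²))) - 1*2039173 = -21 - 1*2039173 = -21 - 2039173 = -2039194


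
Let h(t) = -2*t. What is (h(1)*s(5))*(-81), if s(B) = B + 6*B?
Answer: 5670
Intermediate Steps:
s(B) = 7*B
(h(1)*s(5))*(-81) = ((-2*1)*(7*5))*(-81) = -2*35*(-81) = -70*(-81) = 5670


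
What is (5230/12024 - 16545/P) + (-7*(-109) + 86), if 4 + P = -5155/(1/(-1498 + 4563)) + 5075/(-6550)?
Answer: 21140254496846983/24887400856812 ≈ 849.44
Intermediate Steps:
P = -4139620901/262 (P = -4 + (-5155/(1/(-1498 + 4563)) + 5075/(-6550)) = -4 + (-5155/(1/3065) + 5075*(-1/6550)) = -4 + (-5155/1/3065 - 203/262) = -4 + (-5155*3065 - 203/262) = -4 + (-15800075 - 203/262) = -4 - 4139619853/262 = -4139620901/262 ≈ -1.5800e+7)
(5230/12024 - 16545/P) + (-7*(-109) + 86) = (5230/12024 - 16545/(-4139620901/262)) + (-7*(-109) + 86) = (5230*(1/12024) - 16545*(-262/4139620901)) + (763 + 86) = (2615/6012 + 4334790/4139620901) + 849 = 10851169413595/24887400856812 + 849 = 21140254496846983/24887400856812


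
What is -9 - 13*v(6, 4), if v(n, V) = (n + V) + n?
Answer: -217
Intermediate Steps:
v(n, V) = V + 2*n (v(n, V) = (V + n) + n = V + 2*n)
-9 - 13*v(6, 4) = -9 - 13*(4 + 2*6) = -9 - 13*(4 + 12) = -9 - 13*16 = -9 - 208 = -217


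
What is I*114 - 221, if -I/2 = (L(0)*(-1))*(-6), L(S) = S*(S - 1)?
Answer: -221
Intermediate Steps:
L(S) = S*(-1 + S)
I = 0 (I = -2*(0*(-1 + 0))*(-1)*(-6) = -2*(0*(-1))*(-1)*(-6) = -2*0*(-1)*(-6) = -0*(-6) = -2*0 = 0)
I*114 - 221 = 0*114 - 221 = 0 - 221 = -221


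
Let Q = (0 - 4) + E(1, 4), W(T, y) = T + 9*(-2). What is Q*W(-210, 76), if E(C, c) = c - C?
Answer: 228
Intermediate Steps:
W(T, y) = -18 + T (W(T, y) = T - 18 = -18 + T)
Q = -1 (Q = (0 - 4) + (4 - 1*1) = -4 + (4 - 1) = -4 + 3 = -1)
Q*W(-210, 76) = -(-18 - 210) = -1*(-228) = 228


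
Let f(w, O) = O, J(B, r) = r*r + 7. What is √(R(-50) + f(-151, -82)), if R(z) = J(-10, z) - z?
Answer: 15*√11 ≈ 49.749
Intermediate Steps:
J(B, r) = 7 + r² (J(B, r) = r² + 7 = 7 + r²)
R(z) = 7 + z² - z (R(z) = (7 + z²) - z = 7 + z² - z)
√(R(-50) + f(-151, -82)) = √((7 + (-50)² - 1*(-50)) - 82) = √((7 + 2500 + 50) - 82) = √(2557 - 82) = √2475 = 15*√11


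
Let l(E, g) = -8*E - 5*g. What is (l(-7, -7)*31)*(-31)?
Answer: -87451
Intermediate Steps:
(l(-7, -7)*31)*(-31) = ((-8*(-7) - 5*(-7))*31)*(-31) = ((56 + 35)*31)*(-31) = (91*31)*(-31) = 2821*(-31) = -87451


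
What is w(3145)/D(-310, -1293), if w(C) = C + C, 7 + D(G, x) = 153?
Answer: 3145/73 ≈ 43.082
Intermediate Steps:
D(G, x) = 146 (D(G, x) = -7 + 153 = 146)
w(C) = 2*C
w(3145)/D(-310, -1293) = (2*3145)/146 = 6290*(1/146) = 3145/73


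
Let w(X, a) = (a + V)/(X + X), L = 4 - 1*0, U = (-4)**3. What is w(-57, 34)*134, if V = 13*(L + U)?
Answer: 49982/57 ≈ 876.88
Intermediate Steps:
U = -64
L = 4 (L = 4 + 0 = 4)
V = -780 (V = 13*(4 - 64) = 13*(-60) = -780)
w(X, a) = (-780 + a)/(2*X) (w(X, a) = (a - 780)/(X + X) = (-780 + a)/((2*X)) = (-780 + a)*(1/(2*X)) = (-780 + a)/(2*X))
w(-57, 34)*134 = ((1/2)*(-780 + 34)/(-57))*134 = ((1/2)*(-1/57)*(-746))*134 = (373/57)*134 = 49982/57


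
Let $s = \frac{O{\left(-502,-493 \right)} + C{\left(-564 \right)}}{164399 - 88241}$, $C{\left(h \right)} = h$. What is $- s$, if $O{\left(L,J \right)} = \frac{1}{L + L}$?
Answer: $\frac{566257}{76462632} \approx 0.0074057$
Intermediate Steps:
$O{\left(L,J \right)} = \frac{1}{2 L}$
$s = - \frac{566257}{76462632}$ ($s = \frac{\frac{1}{2 \left(-502\right)} - 564}{164399 - 88241} = \frac{\frac{1}{2} \left(- \frac{1}{502}\right) - 564}{76158} = \left(- \frac{1}{1004} - 564\right) \frac{1}{76158} = \left(- \frac{566257}{1004}\right) \frac{1}{76158} = - \frac{566257}{76462632} \approx -0.0074057$)
$- s = \left(-1\right) \left(- \frac{566257}{76462632}\right) = \frac{566257}{76462632}$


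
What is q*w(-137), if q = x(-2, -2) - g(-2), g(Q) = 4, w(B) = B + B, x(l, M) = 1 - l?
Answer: 274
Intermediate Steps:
w(B) = 2*B
q = -1 (q = (1 - 1*(-2)) - 1*4 = (1 + 2) - 4 = 3 - 4 = -1)
q*w(-137) = -2*(-137) = -1*(-274) = 274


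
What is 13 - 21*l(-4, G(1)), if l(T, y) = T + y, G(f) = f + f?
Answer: 55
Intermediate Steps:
G(f) = 2*f
13 - 21*l(-4, G(1)) = 13 - 21*(-4 + 2*1) = 13 - 21*(-4 + 2) = 13 - 21*(-2) = 13 + 42 = 55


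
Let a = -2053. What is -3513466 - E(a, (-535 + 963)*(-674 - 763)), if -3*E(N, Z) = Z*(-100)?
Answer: 16987734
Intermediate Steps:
E(N, Z) = 100*Z/3 (E(N, Z) = -Z*(-100)/3 = -(-100)*Z/3 = 100*Z/3)
-3513466 - E(a, (-535 + 963)*(-674 - 763)) = -3513466 - 100*(-535 + 963)*(-674 - 763)/3 = -3513466 - 100*428*(-1437)/3 = -3513466 - 100*(-615036)/3 = -3513466 - 1*(-20501200) = -3513466 + 20501200 = 16987734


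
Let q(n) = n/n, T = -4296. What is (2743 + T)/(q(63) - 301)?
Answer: 1553/300 ≈ 5.1767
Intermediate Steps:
q(n) = 1
(2743 + T)/(q(63) - 301) = (2743 - 4296)/(1 - 301) = -1553/(-300) = -1553*(-1/300) = 1553/300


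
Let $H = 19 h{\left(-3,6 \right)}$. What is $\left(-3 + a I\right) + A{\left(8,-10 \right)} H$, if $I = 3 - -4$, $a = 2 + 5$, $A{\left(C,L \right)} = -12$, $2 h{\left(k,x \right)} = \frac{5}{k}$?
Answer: $236$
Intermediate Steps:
$h{\left(k,x \right)} = \frac{5}{2 k}$ ($h{\left(k,x \right)} = \frac{5 \frac{1}{k}}{2} = \frac{5}{2 k}$)
$a = 7$
$I = 7$ ($I = 3 + 4 = 7$)
$H = - \frac{95}{6}$ ($H = 19 \frac{5}{2 \left(-3\right)} = 19 \cdot \frac{5}{2} \left(- \frac{1}{3}\right) = 19 \left(- \frac{5}{6}\right) = - \frac{95}{6} \approx -15.833$)
$\left(-3 + a I\right) + A{\left(8,-10 \right)} H = \left(-3 + 7 \cdot 7\right) - -190 = \left(-3 + 49\right) + 190 = 46 + 190 = 236$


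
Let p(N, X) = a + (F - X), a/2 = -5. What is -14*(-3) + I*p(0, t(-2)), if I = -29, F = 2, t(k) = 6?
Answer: 448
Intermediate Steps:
a = -10 (a = 2*(-5) = -10)
p(N, X) = -8 - X (p(N, X) = -10 + (2 - X) = -8 - X)
-14*(-3) + I*p(0, t(-2)) = -14*(-3) - 29*(-8 - 1*6) = 42 - 29*(-8 - 6) = 42 - 29*(-14) = 42 + 406 = 448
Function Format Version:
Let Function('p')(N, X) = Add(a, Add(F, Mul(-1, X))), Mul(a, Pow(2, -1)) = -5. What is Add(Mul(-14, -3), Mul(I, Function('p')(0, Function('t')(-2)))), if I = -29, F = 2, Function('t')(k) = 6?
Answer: 448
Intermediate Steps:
a = -10 (a = Mul(2, -5) = -10)
Function('p')(N, X) = Add(-8, Mul(-1, X)) (Function('p')(N, X) = Add(-10, Add(2, Mul(-1, X))) = Add(-8, Mul(-1, X)))
Add(Mul(-14, -3), Mul(I, Function('p')(0, Function('t')(-2)))) = Add(Mul(-14, -3), Mul(-29, Add(-8, Mul(-1, 6)))) = Add(42, Mul(-29, Add(-8, -6))) = Add(42, Mul(-29, -14)) = Add(42, 406) = 448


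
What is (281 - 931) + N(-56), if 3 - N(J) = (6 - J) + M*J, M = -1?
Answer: -765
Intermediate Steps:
N(J) = -3 + 2*J (N(J) = 3 - ((6 - J) - J) = 3 - (6 - 2*J) = 3 + (-6 + 2*J) = -3 + 2*J)
(281 - 931) + N(-56) = (281 - 931) + (-3 + 2*(-56)) = -650 + (-3 - 112) = -650 - 115 = -765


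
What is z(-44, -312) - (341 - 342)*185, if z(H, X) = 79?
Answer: 264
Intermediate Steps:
z(-44, -312) - (341 - 342)*185 = 79 - (341 - 342)*185 = 79 - (-1)*185 = 79 - 1*(-185) = 79 + 185 = 264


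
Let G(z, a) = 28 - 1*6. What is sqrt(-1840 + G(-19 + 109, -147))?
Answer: 3*I*sqrt(202) ≈ 42.638*I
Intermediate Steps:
G(z, a) = 22 (G(z, a) = 28 - 6 = 22)
sqrt(-1840 + G(-19 + 109, -147)) = sqrt(-1840 + 22) = sqrt(-1818) = 3*I*sqrt(202)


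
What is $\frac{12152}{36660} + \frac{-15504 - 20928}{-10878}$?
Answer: $\frac{61157774}{16616145} \approx 3.6806$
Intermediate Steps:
$\frac{12152}{36660} + \frac{-15504 - 20928}{-10878} = 12152 \cdot \frac{1}{36660} - - \frac{6072}{1813} = \frac{3038}{9165} + \frac{6072}{1813} = \frac{61157774}{16616145}$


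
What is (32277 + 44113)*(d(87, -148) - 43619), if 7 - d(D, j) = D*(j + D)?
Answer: -2926118950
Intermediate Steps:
d(D, j) = 7 - D*(D + j) (d(D, j) = 7 - D*(j + D) = 7 - D*(D + j))
(32277 + 44113)*(d(87, -148) - 43619) = (32277 + 44113)*((7 - 1*87² - 1*87*(-148)) - 43619) = 76390*((7 - 1*7569 + 12876) - 43619) = 76390*((7 - 7569 + 12876) - 43619) = 76390*(5314 - 43619) = 76390*(-38305) = -2926118950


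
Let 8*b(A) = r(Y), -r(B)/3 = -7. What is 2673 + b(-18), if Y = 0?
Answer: 21405/8 ≈ 2675.6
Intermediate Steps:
r(B) = 21 (r(B) = -3*(-7) = 21)
b(A) = 21/8 (b(A) = (1/8)*21 = 21/8)
2673 + b(-18) = 2673 + 21/8 = 21405/8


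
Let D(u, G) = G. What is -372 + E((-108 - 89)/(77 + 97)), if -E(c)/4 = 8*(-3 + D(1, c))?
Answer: -20860/87 ≈ -239.77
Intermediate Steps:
E(c) = 96 - 32*c (E(c) = -32*(-3 + c) = -4*(-24 + 8*c) = 96 - 32*c)
-372 + E((-108 - 89)/(77 + 97)) = -372 + (96 - 32*(-108 - 89)/(77 + 97)) = -372 + (96 - (-6304)/174) = -372 + (96 - 32*(-197/174)) = -372 + (96 + 3152/87) = -372 + 11504/87 = -20860/87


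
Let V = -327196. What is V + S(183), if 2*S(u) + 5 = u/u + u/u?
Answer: -654395/2 ≈ -3.2720e+5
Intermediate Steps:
S(u) = -3/2 (S(u) = -5/2 + (u/u + u/u)/2 = -5/2 + (1 + 1)/2 = -5/2 + (½)*2 = -5/2 + 1 = -3/2)
V + S(183) = -327196 - 3/2 = -654395/2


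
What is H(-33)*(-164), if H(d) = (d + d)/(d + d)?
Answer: -164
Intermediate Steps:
H(d) = 1 (H(d) = (2*d)/((2*d)) = (2*d)*(1/(2*d)) = 1)
H(-33)*(-164) = 1*(-164) = -164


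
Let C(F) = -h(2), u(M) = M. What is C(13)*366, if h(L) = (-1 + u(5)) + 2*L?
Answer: -2928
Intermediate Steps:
h(L) = 4 + 2*L (h(L) = (-1 + 5) + 2*L = 4 + 2*L)
C(F) = -8 (C(F) = -(4 + 2*2) = -(4 + 4) = -1*8 = -8)
C(13)*366 = -8*366 = -2928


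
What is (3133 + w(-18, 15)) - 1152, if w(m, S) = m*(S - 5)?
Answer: 1801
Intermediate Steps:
w(m, S) = m*(-5 + S)
(3133 + w(-18, 15)) - 1152 = (3133 - 18*(-5 + 15)) - 1152 = (3133 - 18*10) - 1152 = (3133 - 180) - 1152 = 2953 - 1152 = 1801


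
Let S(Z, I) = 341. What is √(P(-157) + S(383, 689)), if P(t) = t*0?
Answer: √341 ≈ 18.466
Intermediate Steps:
P(t) = 0
√(P(-157) + S(383, 689)) = √(0 + 341) = √341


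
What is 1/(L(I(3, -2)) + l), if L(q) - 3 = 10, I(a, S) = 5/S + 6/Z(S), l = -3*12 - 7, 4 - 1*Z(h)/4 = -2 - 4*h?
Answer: -1/30 ≈ -0.033333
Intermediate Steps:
Z(h) = 24 + 16*h (Z(h) = 16 - 4*(-2 - 4*h) = 16 + (8 + 16*h) = 24 + 16*h)
l = -43 (l = -36 - 7 = -43)
I(a, S) = 5/S + 6/(24 + 16*S)
L(q) = 13 (L(q) = 3 + 10 = 13)
1/(L(I(3, -2)) + l) = 1/(13 - 43) = 1/(-30) = -1/30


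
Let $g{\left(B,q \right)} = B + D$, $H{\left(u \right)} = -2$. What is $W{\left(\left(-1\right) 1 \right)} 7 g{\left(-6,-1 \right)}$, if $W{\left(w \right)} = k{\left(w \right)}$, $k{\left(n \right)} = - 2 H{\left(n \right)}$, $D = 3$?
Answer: $-84$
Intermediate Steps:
$k{\left(n \right)} = 4$ ($k{\left(n \right)} = \left(-2\right) \left(-2\right) = 4$)
$W{\left(w \right)} = 4$
$g{\left(B,q \right)} = 3 + B$ ($g{\left(B,q \right)} = B + 3 = 3 + B$)
$W{\left(\left(-1\right) 1 \right)} 7 g{\left(-6,-1 \right)} = 4 \cdot 7 \left(3 - 6\right) = 28 \left(-3\right) = -84$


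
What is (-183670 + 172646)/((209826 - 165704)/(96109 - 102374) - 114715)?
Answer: 69065360/718733597 ≈ 0.096093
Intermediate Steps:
(-183670 + 172646)/((209826 - 165704)/(96109 - 102374) - 114715) = -11024/(44122/(-6265) - 114715) = -11024/(44122*(-1/6265) - 114715) = -11024/(-44122/6265 - 114715) = -11024/(-718733597/6265) = -11024*(-6265/718733597) = 69065360/718733597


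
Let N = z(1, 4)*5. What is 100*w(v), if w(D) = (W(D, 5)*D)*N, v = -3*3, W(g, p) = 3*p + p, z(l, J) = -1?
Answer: 90000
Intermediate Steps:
W(g, p) = 4*p
v = -9
N = -5 (N = -1*5 = -5)
w(D) = -100*D (w(D) = ((4*5)*D)*(-5) = (20*D)*(-5) = -100*D)
100*w(v) = 100*(-100*(-9)) = 100*900 = 90000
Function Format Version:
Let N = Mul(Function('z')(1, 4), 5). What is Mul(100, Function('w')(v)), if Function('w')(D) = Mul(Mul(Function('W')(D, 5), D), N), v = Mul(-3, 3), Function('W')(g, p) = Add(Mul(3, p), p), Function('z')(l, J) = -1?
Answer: 90000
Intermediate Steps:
Function('W')(g, p) = Mul(4, p)
v = -9
N = -5 (N = Mul(-1, 5) = -5)
Function('w')(D) = Mul(-100, D) (Function('w')(D) = Mul(Mul(Mul(4, 5), D), -5) = Mul(Mul(20, D), -5) = Mul(-100, D))
Mul(100, Function('w')(v)) = Mul(100, Mul(-100, -9)) = Mul(100, 900) = 90000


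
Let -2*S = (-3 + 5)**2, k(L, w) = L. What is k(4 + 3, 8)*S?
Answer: -14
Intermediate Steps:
S = -2 (S = -(-3 + 5)**2/2 = -1/2*2**2 = -1/2*4 = -2)
k(4 + 3, 8)*S = (4 + 3)*(-2) = 7*(-2) = -14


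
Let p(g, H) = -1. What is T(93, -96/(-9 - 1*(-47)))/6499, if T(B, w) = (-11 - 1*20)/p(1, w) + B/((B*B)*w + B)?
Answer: 137776/28888055 ≈ 0.0047693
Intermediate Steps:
T(B, w) = 31 + B/(B + w*B²) (T(B, w) = (-11 - 1*20)/(-1) + B/((B*B)*w + B) = (-11 - 20)*(-1) + B/(B²*w + B) = -31*(-1) + B/(w*B² + B) = 31 + B/(B + w*B²))
T(93, -96/(-9 - 1*(-47)))/6499 = ((32 + 31*93*(-96/(-9 - 1*(-47))))/(1 + 93*(-96/(-9 - 1*(-47)))))/6499 = ((32 + 31*93*(-96/(-9 + 47)))/(1 + 93*(-96/(-9 + 47))))*(1/6499) = ((32 + 31*93*(-96/38))/(1 + 93*(-96/38)))*(1/6499) = ((32 + 31*93*(-96*1/38))/(1 + 93*(-96*1/38)))*(1/6499) = ((32 + 31*93*(-48/19))/(1 + 93*(-48/19)))*(1/6499) = ((32 - 138384/19)/(1 - 4464/19))*(1/6499) = (-137776/19/(-4445/19))*(1/6499) = -19/4445*(-137776/19)*(1/6499) = (137776/4445)*(1/6499) = 137776/28888055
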